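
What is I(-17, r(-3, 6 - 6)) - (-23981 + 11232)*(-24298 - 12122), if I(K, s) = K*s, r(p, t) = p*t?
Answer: -464318580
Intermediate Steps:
I(-17, r(-3, 6 - 6)) - (-23981 + 11232)*(-24298 - 12122) = -(-51)*(6 - 6) - (-23981 + 11232)*(-24298 - 12122) = -(-51)*0 - (-12749)*(-36420) = -17*0 - 1*464318580 = 0 - 464318580 = -464318580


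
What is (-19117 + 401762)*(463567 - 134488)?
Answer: 125920433955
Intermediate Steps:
(-19117 + 401762)*(463567 - 134488) = 382645*329079 = 125920433955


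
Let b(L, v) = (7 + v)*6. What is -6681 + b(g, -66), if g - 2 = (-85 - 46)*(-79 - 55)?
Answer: -7035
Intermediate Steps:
g = 17556 (g = 2 + (-85 - 46)*(-79 - 55) = 2 - 131*(-134) = 2 + 17554 = 17556)
b(L, v) = 42 + 6*v
-6681 + b(g, -66) = -6681 + (42 + 6*(-66)) = -6681 + (42 - 396) = -6681 - 354 = -7035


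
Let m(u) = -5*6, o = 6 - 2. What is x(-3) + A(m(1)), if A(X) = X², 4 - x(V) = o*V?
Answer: 916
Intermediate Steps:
o = 4
m(u) = -30
x(V) = 4 - 4*V
x(-3) + A(m(1)) = (4 - 4*(-3)) + (-30)² = (4 + 12) + 900 = 16 + 900 = 916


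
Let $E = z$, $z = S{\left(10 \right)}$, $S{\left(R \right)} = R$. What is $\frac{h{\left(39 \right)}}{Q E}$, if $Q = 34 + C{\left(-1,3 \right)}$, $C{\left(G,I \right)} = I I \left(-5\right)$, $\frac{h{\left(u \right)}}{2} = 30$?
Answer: $- \frac{6}{11} \approx -0.54545$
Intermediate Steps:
$h{\left(u \right)} = 60$ ($h{\left(u \right)} = 2 \cdot 30 = 60$)
$C{\left(G,I \right)} = - 5 I^{2}$ ($C{\left(G,I \right)} = I^{2} \left(-5\right) = - 5 I^{2}$)
$z = 10$
$E = 10$
$Q = -11$ ($Q = 34 - 5 \cdot 3^{2} = 34 - 45 = -11$)
$\frac{h{\left(39 \right)}}{Q E} = \frac{60}{\left(-11\right) 10} = \frac{60}{-110} = 60 \left(- \frac{1}{110}\right) = - \frac{6}{11}$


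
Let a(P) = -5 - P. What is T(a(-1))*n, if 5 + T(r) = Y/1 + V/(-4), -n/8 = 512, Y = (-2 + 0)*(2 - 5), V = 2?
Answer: -2048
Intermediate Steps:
Y = 6 (Y = -2*(-3) = 6)
n = -4096 (n = -8*512 = -4096)
T(r) = ½ (T(r) = -5 + (6/1 + 2/(-4)) = -5 + (6*1 + 2*(-¼)) = -5 + (6 - ½) = -5 + 11/2 = ½)
T(a(-1))*n = (½)*(-4096) = -2048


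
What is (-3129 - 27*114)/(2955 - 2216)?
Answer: -6207/739 ≈ -8.3992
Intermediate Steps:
(-3129 - 27*114)/(2955 - 2216) = (-3129 - 3078)/739 = -6207*1/739 = -6207/739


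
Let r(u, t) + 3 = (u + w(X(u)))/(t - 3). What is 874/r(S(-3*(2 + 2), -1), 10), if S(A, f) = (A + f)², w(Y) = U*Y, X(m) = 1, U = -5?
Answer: 6118/143 ≈ 42.783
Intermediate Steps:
w(Y) = -5*Y
r(u, t) = -3 + (-5 + u)/(-3 + t) (r(u, t) = -3 + (u - 5*1)/(t - 3) = -3 + (u - 5)/(-3 + t) = -3 + (-5 + u)/(-3 + t))
874/r(S(-3*(2 + 2), -1), 10) = 874/(((4 + (-3*(2 + 2) - 1)² - 3*10)/(-3 + 10))) = 874/(((4 + (-3*4 - 1)² - 30)/7)) = 874/(((4 + (-12 - 1)² - 30)/7)) = 874/(((4 + (-13)² - 30)/7)) = 874/(((4 + 169 - 30)/7)) = 874/(((⅐)*143)) = 874/(143/7) = 874*(7/143) = 6118/143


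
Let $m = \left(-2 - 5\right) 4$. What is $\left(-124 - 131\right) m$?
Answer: $7140$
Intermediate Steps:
$m = -28$ ($m = \left(-7\right) 4 = -28$)
$\left(-124 - 131\right) m = \left(-124 - 131\right) \left(-28\right) = \left(-255\right) \left(-28\right) = 7140$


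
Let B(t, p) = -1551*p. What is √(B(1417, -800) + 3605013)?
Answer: √4845813 ≈ 2201.3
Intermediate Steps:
√(B(1417, -800) + 3605013) = √(-1551*(-800) + 3605013) = √(1240800 + 3605013) = √4845813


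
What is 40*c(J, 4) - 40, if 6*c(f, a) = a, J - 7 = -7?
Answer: -40/3 ≈ -13.333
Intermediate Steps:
J = 0 (J = 7 - 7 = 0)
c(f, a) = a/6
40*c(J, 4) - 40 = 40*((⅙)*4) - 40 = 40*(⅔) - 40 = 80/3 - 40 = -40/3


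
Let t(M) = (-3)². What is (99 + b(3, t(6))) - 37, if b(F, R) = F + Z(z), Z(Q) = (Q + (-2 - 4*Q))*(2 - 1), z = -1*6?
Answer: 81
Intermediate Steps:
t(M) = 9
z = -6
Z(Q) = -2 - 3*Q (Z(Q) = (-2 - 3*Q)*1 = -2 - 3*Q)
b(F, R) = 16 + F (b(F, R) = F + (-2 - 3*(-6)) = F + (-2 + 18) = F + 16 = 16 + F)
(99 + b(3, t(6))) - 37 = (99 + (16 + 3)) - 37 = (99 + 19) - 37 = 118 - 37 = 81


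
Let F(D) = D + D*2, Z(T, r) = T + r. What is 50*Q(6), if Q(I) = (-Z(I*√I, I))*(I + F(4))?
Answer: -5400 - 5400*√6 ≈ -18627.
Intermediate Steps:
F(D) = 3*D (F(D) = D + 2*D = 3*D)
Q(I) = (12 + I)*(-I - I^(3/2)) (Q(I) = (-(I*√I + I))*(I + 3*4) = (-(I^(3/2) + I))*(I + 12) = (-(I + I^(3/2)))*(12 + I) = (-I - I^(3/2))*(12 + I) = (12 + I)*(-I - I^(3/2)))
50*Q(6) = 50*(-(12 + 6)*(6 + 6^(3/2))) = 50*(-1*18*(6 + 6*√6)) = 50*(-108 - 108*√6) = -5400 - 5400*√6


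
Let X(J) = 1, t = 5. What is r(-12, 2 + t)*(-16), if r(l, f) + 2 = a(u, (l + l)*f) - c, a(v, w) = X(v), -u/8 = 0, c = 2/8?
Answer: 20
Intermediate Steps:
c = ¼ (c = 2*(⅛) = ¼ ≈ 0.25000)
u = 0 (u = -8*0 = 0)
a(v, w) = 1
r(l, f) = -5/4 (r(l, f) = -2 + (1 - 1*¼) = -2 + (1 - ¼) = -2 + ¾ = -5/4)
r(-12, 2 + t)*(-16) = -5/4*(-16) = 20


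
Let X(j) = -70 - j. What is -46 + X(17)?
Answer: -133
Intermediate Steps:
-46 + X(17) = -46 + (-70 - 1*17) = -46 + (-70 - 17) = -46 - 87 = -133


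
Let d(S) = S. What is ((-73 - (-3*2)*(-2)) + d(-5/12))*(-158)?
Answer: 80975/6 ≈ 13496.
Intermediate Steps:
((-73 - (-3*2)*(-2)) + d(-5/12))*(-158) = ((-73 - (-3*2)*(-2)) - 5/12)*(-158) = ((-73 - (-6)*(-2)) - 5*1/12)*(-158) = ((-73 - 1*12) - 5/12)*(-158) = ((-73 - 12) - 5/12)*(-158) = (-85 - 5/12)*(-158) = -1025/12*(-158) = 80975/6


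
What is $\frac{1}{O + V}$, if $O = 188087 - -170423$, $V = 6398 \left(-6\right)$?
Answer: $\frac{1}{320122} \approx 3.1238 \cdot 10^{-6}$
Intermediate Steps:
$V = -38388$
$O = 358510$ ($O = 188087 + 170423 = 358510$)
$\frac{1}{O + V} = \frac{1}{358510 - 38388} = \frac{1}{320122}$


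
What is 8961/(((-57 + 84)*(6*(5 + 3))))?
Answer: 2987/432 ≈ 6.9144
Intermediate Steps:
8961/(((-57 + 84)*(6*(5 + 3)))) = 8961/((27*(6*8))) = 8961/((27*48)) = 8961/1296 = 8961*(1/1296) = 2987/432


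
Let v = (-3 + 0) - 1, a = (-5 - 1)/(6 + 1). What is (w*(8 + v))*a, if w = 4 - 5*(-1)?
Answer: -216/7 ≈ -30.857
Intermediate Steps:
w = 9 (w = 4 + 5 = 9)
a = -6/7 ≈ -0.85714
v = -4 (v = -3 - 1 = -4)
(w*(8 + v))*a = (9*(8 - 4))*(-6/7) = (9*4)*(-6/7) = 36*(-6/7) = -216/7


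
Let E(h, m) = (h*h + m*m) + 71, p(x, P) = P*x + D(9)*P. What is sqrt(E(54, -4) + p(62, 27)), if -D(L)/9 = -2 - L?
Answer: 35*sqrt(6) ≈ 85.732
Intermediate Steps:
D(L) = 18 + 9*L (D(L) = -9*(-2 - L) = 18 + 9*L)
p(x, P) = 99*P + P*x (p(x, P) = P*x + (18 + 9*9)*P = P*x + (18 + 81)*P = P*x + 99*P = 99*P + P*x)
E(h, m) = 71 + h**2 + m**2 (E(h, m) = (h**2 + m**2) + 71 = 71 + h**2 + m**2)
sqrt(E(54, -4) + p(62, 27)) = sqrt((71 + 54**2 + (-4)**2) + 27*(99 + 62)) = sqrt((71 + 2916 + 16) + 27*161) = sqrt(3003 + 4347) = sqrt(7350) = 35*sqrt(6)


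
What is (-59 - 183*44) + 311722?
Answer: 303611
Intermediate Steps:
(-59 - 183*44) + 311722 = (-59 - 8052) + 311722 = -8111 + 311722 = 303611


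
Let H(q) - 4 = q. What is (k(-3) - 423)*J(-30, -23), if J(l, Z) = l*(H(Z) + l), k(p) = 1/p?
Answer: -622300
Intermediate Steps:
H(q) = 4 + q
J(l, Z) = l*(4 + Z + l) (J(l, Z) = l*((4 + Z) + l) = l*(4 + Z + l))
(k(-3) - 423)*J(-30, -23) = (1/(-3) - 423)*(-30*(4 - 23 - 30)) = (-⅓ - 423)*(-30*(-49)) = -1270/3*1470 = -622300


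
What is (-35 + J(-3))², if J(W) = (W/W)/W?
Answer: 11236/9 ≈ 1248.4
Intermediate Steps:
J(W) = 1/W
(-35 + J(-3))² = (-35 + 1/(-3))² = (-35 - ⅓)² = (-106/3)² = 11236/9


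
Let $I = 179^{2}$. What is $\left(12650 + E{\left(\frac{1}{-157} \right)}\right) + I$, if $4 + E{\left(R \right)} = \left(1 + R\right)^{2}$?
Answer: $\frac{1101514199}{24649} \approx 44688.0$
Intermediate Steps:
$I = 32041$
$E{\left(R \right)} = -4 + \left(1 + R\right)^{2}$
$\left(12650 + E{\left(\frac{1}{-157} \right)}\right) + I = \left(12650 - \left(4 - \left(1 + \frac{1}{-157}\right)^{2}\right)\right) + 32041 = \left(12650 - \left(4 - \left(1 - \frac{1}{157}\right)^{2}\right)\right) + 32041 = \left(12650 - \left(4 - \left(\frac{156}{157}\right)^{2}\right)\right) + 32041 = \left(12650 + \left(-4 + \frac{24336}{24649}\right)\right) + 32041 = \left(12650 - \frac{74260}{24649}\right) + 32041 = \frac{311735590}{24649} + 32041 = \frac{1101514199}{24649}$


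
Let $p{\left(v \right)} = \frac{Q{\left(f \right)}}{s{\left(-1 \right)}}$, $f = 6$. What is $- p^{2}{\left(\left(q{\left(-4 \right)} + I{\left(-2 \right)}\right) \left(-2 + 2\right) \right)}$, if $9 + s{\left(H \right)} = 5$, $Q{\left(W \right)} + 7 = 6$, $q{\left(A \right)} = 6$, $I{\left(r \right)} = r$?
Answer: $- \frac{1}{16} \approx -0.0625$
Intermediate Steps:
$Q{\left(W \right)} = -1$ ($Q{\left(W \right)} = -7 + 6 = -1$)
$s{\left(H \right)} = -4$ ($s{\left(H \right)} = -9 + 5 = -4$)
$p{\left(v \right)} = \frac{1}{4}$ ($p{\left(v \right)} = - \frac{1}{-4} = \left(-1\right) \left(- \frac{1}{4}\right) = \frac{1}{4}$)
$- p^{2}{\left(\left(q{\left(-4 \right)} + I{\left(-2 \right)}\right) \left(-2 + 2\right) \right)} = - \frac{1}{16}$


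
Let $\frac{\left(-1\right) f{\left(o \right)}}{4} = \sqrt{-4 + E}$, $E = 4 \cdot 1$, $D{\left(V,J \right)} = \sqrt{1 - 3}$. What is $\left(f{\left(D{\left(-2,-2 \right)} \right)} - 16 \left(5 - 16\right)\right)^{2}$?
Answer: $30976$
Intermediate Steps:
$D{\left(V,J \right)} = i \sqrt{2}$ ($D{\left(V,J \right)} = \sqrt{-2} = i \sqrt{2}$)
$E = 4$
$f{\left(o \right)} = 0$ ($f{\left(o \right)} = - 4 \sqrt{-4 + 4} = - 4 \sqrt{0} = \left(-4\right) 0 = 0$)
$\left(f{\left(D{\left(-2,-2 \right)} \right)} - 16 \left(5 - 16\right)\right)^{2} = \left(0 - 16 \left(5 - 16\right)\right)^{2} = \left(0 - -176\right)^{2} = \left(0 + 176\right)^{2} = 176^{2} = 30976$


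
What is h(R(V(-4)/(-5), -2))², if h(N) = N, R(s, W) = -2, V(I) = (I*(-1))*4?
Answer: 4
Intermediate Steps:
V(I) = -4*I (V(I) = -I*4 = -4*I)
h(R(V(-4)/(-5), -2))² = (-2)² = 4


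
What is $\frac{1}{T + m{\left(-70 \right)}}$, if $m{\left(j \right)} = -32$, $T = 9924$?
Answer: $\frac{1}{9892} \approx 0.00010109$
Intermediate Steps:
$\frac{1}{T + m{\left(-70 \right)}} = \frac{1}{9924 - 32} = \frac{1}{9892}$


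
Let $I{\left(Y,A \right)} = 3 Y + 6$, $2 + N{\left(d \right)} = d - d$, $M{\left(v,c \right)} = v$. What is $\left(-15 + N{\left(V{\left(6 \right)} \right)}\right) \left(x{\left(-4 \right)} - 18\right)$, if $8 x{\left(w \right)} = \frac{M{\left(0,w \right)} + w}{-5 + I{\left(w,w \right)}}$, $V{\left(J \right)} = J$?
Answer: $\frac{6715}{22} \approx 305.23$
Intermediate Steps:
$N{\left(d \right)} = -2$ ($N{\left(d \right)} = -2 + \left(d - d\right) = -2 + 0 = -2$)
$I{\left(Y,A \right)} = 6 + 3 Y$
$x{\left(w \right)} = \frac{w}{8 \left(1 + 3 w\right)}$ ($x{\left(w \right)} = \frac{\left(0 + w\right) \frac{1}{-5 + \left(6 + 3 w\right)}}{8} = \frac{w \frac{1}{1 + 3 w}}{8} = \frac{w}{8 \left(1 + 3 w\right)}$)
$\left(-15 + N{\left(V{\left(6 \right)} \right)}\right) \left(x{\left(-4 \right)} - 18\right) = \left(-15 - 2\right) \left(\frac{1}{8} \left(-4\right) \frac{1}{1 + 3 \left(-4\right)} - 18\right) = - 17 \left(\frac{1}{8} \left(-4\right) \frac{1}{1 - 12} - 18\right) = - 17 \left(\frac{1}{8} \left(-4\right) \frac{1}{-11} - 18\right) = - 17 \left(\frac{1}{8} \left(-4\right) \left(- \frac{1}{11}\right) - 18\right) = - 17 \left(\frac{1}{22} - 18\right) = \left(-17\right) \left(- \frac{395}{22}\right) = \frac{6715}{22}$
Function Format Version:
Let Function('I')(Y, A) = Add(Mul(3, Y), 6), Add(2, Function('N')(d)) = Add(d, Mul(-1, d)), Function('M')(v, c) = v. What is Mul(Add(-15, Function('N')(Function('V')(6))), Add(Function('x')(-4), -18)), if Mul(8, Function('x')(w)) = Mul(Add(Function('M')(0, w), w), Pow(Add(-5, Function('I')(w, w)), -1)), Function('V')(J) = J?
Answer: Rational(6715, 22) ≈ 305.23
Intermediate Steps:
Function('N')(d) = -2 (Function('N')(d) = Add(-2, Add(d, Mul(-1, d))) = Add(-2, 0) = -2)
Function('I')(Y, A) = Add(6, Mul(3, Y))
Function('x')(w) = Mul(Rational(1, 8), w, Pow(Add(1, Mul(3, w)), -1)) (Function('x')(w) = Mul(Rational(1, 8), Mul(Add(0, w), Pow(Add(-5, Add(6, Mul(3, w))), -1))) = Mul(Rational(1, 8), Mul(w, Pow(Add(1, Mul(3, w)), -1))) = Mul(Rational(1, 8), w, Pow(Add(1, Mul(3, w)), -1)))
Mul(Add(-15, Function('N')(Function('V')(6))), Add(Function('x')(-4), -18)) = Mul(Add(-15, -2), Add(Mul(Rational(1, 8), -4, Pow(Add(1, Mul(3, -4)), -1)), -18)) = Mul(-17, Add(Mul(Rational(1, 8), -4, Pow(Add(1, -12), -1)), -18)) = Mul(-17, Add(Mul(Rational(1, 8), -4, Pow(-11, -1)), -18)) = Mul(-17, Add(Mul(Rational(1, 8), -4, Rational(-1, 11)), -18)) = Mul(-17, Add(Rational(1, 22), -18)) = Mul(-17, Rational(-395, 22)) = Rational(6715, 22)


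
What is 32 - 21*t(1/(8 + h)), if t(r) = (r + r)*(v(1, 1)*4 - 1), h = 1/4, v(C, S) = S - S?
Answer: 408/11 ≈ 37.091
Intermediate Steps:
v(C, S) = 0
h = ¼ ≈ 0.25000
t(r) = -2*r (t(r) = (r + r)*(0*4 - 1) = (2*r)*(0 - 1) = (2*r)*(-1) = -2*r)
32 - 21*t(1/(8 + h)) = 32 - (-42)/(8 + ¼) = 32 - (-42)/33/4 = 32 - (-42)*4/33 = 32 - 21*(-8/33) = 32 + 56/11 = 408/11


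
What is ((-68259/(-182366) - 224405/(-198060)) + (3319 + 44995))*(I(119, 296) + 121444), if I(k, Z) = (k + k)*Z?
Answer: 2790633570789111511/300995083 ≈ 9.2714e+9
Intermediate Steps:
I(k, Z) = 2*Z*k (I(k, Z) = (2*k)*Z = 2*Z*k)
((-68259/(-182366) - 224405/(-198060)) + (3319 + 44995))*(I(119, 296) + 121444) = ((-68259/(-182366) - 224405/(-198060)) + (3319 + 44995))*(2*296*119 + 121444) = ((-68259*(-1/182366) - 224405*(-1/198060)) + 48314)*(70448 + 121444) = ((68259/182366 + 44881/39612) + 48314)*191892 = (5444321977/3611940996 + 48314)*191892 = (174512761602721/3611940996)*191892 = 2790633570789111511/300995083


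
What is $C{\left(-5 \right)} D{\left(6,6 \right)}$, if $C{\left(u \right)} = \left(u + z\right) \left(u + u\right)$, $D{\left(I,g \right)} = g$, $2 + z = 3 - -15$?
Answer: $-660$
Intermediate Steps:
$z = 16$ ($z = -2 + \left(3 - -15\right) = -2 + \left(3 + 15\right) = -2 + 18 = 16$)
$C{\left(u \right)} = 2 u \left(16 + u\right)$ ($C{\left(u \right)} = \left(u + 16\right) \left(u + u\right) = \left(16 + u\right) 2 u = 2 u \left(16 + u\right)$)
$C{\left(-5 \right)} D{\left(6,6 \right)} = 2 \left(-5\right) \left(16 - 5\right) 6 = 2 \left(-5\right) 11 \cdot 6 = \left(-110\right) 6 = -660$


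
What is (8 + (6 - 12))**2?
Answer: 4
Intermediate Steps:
(8 + (6 - 12))**2 = (8 - 6)**2 = 2**2 = 4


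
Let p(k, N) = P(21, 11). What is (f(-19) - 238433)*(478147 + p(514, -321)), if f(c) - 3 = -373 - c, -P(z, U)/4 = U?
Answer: -114163346752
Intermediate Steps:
P(z, U) = -4*U
p(k, N) = -44 (p(k, N) = -4*11 = -44)
f(c) = -370 - c (f(c) = 3 + (-373 - c) = -370 - c)
(f(-19) - 238433)*(478147 + p(514, -321)) = ((-370 - 1*(-19)) - 238433)*(478147 - 44) = ((-370 + 19) - 238433)*478103 = (-351 - 238433)*478103 = -238784*478103 = -114163346752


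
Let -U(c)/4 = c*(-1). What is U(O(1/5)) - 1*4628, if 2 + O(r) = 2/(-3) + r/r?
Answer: -13904/3 ≈ -4634.7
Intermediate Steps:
O(r) = -5/3 (O(r) = -2 + (2/(-3) + r/r) = -2 + (2*(-⅓) + 1) = -2 + (-⅔ + 1) = -2 + ⅓ = -5/3)
U(c) = 4*c (U(c) = -4*c*(-1) = -(-4)*c = 4*c)
U(O(1/5)) - 1*4628 = 4*(-5/3) - 1*4628 = -20/3 - 4628 = -13904/3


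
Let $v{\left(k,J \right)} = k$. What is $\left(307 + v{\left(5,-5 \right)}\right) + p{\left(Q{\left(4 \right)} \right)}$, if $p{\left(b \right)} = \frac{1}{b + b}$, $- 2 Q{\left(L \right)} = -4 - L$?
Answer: $\frac{2497}{8} \approx 312.13$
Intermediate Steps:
$Q{\left(L \right)} = 2 + \frac{L}{2}$ ($Q{\left(L \right)} = - \frac{-4 - L}{2} = 2 + \frac{L}{2}$)
$p{\left(b \right)} = \frac{1}{2 b}$
$\left(307 + v{\left(5,-5 \right)}\right) + p{\left(Q{\left(4 \right)} \right)} = \left(307 + 5\right) + \frac{1}{2 \left(2 + \frac{1}{2} \cdot 4\right)} = 312 + \frac{1}{2 \left(2 + 2\right)} = 312 + \frac{1}{2 \cdot 4} = 312 + \frac{1}{2} \cdot \frac{1}{4} = 312 + \frac{1}{8} = \frac{2497}{8}$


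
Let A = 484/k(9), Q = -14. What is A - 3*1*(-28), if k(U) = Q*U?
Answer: 5050/63 ≈ 80.159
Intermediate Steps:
k(U) = -14*U
A = -242/63 (A = 484/((-14*9)) = 484/(-126) = 484*(-1/126) = -242/63 ≈ -3.8413)
A - 3*1*(-28) = -242/63 - 3*1*(-28) = -242/63 - 3*(-28) = -242/63 + 84 = 5050/63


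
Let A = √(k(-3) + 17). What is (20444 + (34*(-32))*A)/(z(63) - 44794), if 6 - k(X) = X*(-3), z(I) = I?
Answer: -20444/44731 + 1088*√14/44731 ≈ -0.36603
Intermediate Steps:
k(X) = 6 + 3*X (k(X) = 6 - X*(-3) = 6 - (-3)*X = 6 + 3*X)
A = √14 (A = √((6 + 3*(-3)) + 17) = √((6 - 9) + 17) = √(-3 + 17) = √14 ≈ 3.7417)
(20444 + (34*(-32))*A)/(z(63) - 44794) = (20444 + (34*(-32))*√14)/(63 - 44794) = (20444 - 1088*√14)/(-44731) = (20444 - 1088*√14)*(-1/44731) = -20444/44731 + 1088*√14/44731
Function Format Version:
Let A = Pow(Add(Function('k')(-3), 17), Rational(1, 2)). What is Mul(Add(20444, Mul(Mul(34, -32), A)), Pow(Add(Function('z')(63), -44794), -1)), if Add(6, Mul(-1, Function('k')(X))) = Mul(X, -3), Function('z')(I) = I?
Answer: Add(Rational(-20444, 44731), Mul(Rational(1088, 44731), Pow(14, Rational(1, 2)))) ≈ -0.36603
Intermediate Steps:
Function('k')(X) = Add(6, Mul(3, X)) (Function('k')(X) = Add(6, Mul(-1, Mul(X, -3))) = Add(6, Mul(-1, Mul(-3, X))) = Add(6, Mul(3, X)))
A = Pow(14, Rational(1, 2)) (A = Pow(Add(Add(6, Mul(3, -3)), 17), Rational(1, 2)) = Pow(Add(Add(6, -9), 17), Rational(1, 2)) = Pow(Add(-3, 17), Rational(1, 2)) = Pow(14, Rational(1, 2)) ≈ 3.7417)
Mul(Add(20444, Mul(Mul(34, -32), A)), Pow(Add(Function('z')(63), -44794), -1)) = Mul(Add(20444, Mul(Mul(34, -32), Pow(14, Rational(1, 2)))), Pow(Add(63, -44794), -1)) = Mul(Add(20444, Mul(-1088, Pow(14, Rational(1, 2)))), Pow(-44731, -1)) = Mul(Add(20444, Mul(-1088, Pow(14, Rational(1, 2)))), Rational(-1, 44731)) = Add(Rational(-20444, 44731), Mul(Rational(1088, 44731), Pow(14, Rational(1, 2))))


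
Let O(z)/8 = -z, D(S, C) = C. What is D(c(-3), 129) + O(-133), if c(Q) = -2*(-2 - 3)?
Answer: 1193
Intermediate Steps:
c(Q) = 10 (c(Q) = -2*(-5) = 10)
O(z) = -8*z (O(z) = 8*(-z) = -8*z)
D(c(-3), 129) + O(-133) = 129 - 8*(-133) = 129 + 1064 = 1193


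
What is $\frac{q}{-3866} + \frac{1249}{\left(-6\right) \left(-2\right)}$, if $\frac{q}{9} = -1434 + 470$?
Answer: $\frac{2466373}{23196} \approx 106.33$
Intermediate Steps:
$q = -8676$ ($q = 9 \left(-1434 + 470\right) = 9 \left(-964\right) = -8676$)
$\frac{q}{-3866} + \frac{1249}{\left(-6\right) \left(-2\right)} = - \frac{8676}{-3866} + \frac{1249}{\left(-6\right) \left(-2\right)} = \left(-8676\right) \left(- \frac{1}{3866}\right) + \frac{1249}{12} = \frac{4338}{1933} + 1249 \cdot \frac{1}{12} = \frac{4338}{1933} + \frac{1249}{12} = \frac{2466373}{23196}$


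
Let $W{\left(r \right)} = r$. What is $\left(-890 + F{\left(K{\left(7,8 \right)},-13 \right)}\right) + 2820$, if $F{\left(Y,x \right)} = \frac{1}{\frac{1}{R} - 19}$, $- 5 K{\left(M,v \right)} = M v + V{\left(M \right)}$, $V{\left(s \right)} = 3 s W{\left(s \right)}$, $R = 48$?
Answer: $\frac{1758182}{911} \approx 1929.9$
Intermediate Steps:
$V{\left(s \right)} = 3 s^{2}$ ($V{\left(s \right)} = 3 s s = 3 s^{2}$)
$K{\left(M,v \right)} = - \frac{3 M^{2}}{5} - \frac{M v}{5}$ ($K{\left(M,v \right)} = - \frac{M v + 3 M^{2}}{5} = - \frac{3 M^{2} + M v}{5} = - \frac{3 M^{2}}{5} - \frac{M v}{5}$)
$F{\left(Y,x \right)} = - \frac{48}{911}$ ($F{\left(Y,x \right)} = \frac{1}{\frac{1}{48} - 19} = \frac{1}{- \frac{911}{48}} = - \frac{48}{911}$)
$\left(-890 + F{\left(K{\left(7,8 \right)},-13 \right)}\right) + 2820 = \left(-890 - \frac{48}{911}\right) + 2820 = - \frac{810838}{911} + 2820 = \frac{1758182}{911}$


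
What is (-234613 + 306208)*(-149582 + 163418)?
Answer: 990588420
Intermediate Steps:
(-234613 + 306208)*(-149582 + 163418) = 71595*13836 = 990588420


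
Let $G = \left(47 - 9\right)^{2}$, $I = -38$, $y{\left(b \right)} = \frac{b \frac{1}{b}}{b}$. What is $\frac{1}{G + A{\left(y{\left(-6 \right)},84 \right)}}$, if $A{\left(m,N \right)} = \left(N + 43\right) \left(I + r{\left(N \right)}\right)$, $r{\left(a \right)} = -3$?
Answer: $- \frac{1}{3763} \approx -0.00026575$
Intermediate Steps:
$y{\left(b \right)} = \frac{1}{b}$ ($y{\left(b \right)} = 1 \frac{1}{b} = \frac{1}{b}$)
$A{\left(m,N \right)} = -1763 - 41 N$ ($A{\left(m,N \right)} = \left(N + 43\right) \left(-38 - 3\right) = \left(43 + N\right) \left(-41\right) = -1763 - 41 N$)
$G = 1444$ ($G = 38^{2} = 1444$)
$\frac{1}{G + A{\left(y{\left(-6 \right)},84 \right)}} = \frac{1}{1444 - 5207} = \frac{1}{-3763} = - \frac{1}{3763}$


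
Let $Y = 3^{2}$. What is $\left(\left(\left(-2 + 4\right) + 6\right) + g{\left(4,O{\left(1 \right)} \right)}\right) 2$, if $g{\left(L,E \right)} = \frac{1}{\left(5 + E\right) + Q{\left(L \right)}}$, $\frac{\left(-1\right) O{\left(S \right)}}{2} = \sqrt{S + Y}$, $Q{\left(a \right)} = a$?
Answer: $\frac{674}{41} + \frac{4 \sqrt{10}}{41} \approx 16.748$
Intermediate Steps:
$Y = 9$
$O{\left(S \right)} = - 2 \sqrt{9 + S}$ ($O{\left(S \right)} = - 2 \sqrt{S + 9} = - 2 \sqrt{9 + S}$)
$g{\left(L,E \right)} = \frac{1}{5 + E + L}$ ($g{\left(L,E \right)} = \frac{1}{\left(5 + E\right) + L} = \frac{1}{5 + E + L}$)
$\left(\left(\left(-2 + 4\right) + 6\right) + g{\left(4,O{\left(1 \right)} \right)}\right) 2 = \left(\left(\left(-2 + 4\right) + 6\right) + \frac{1}{5 - 2 \sqrt{9 + 1} + 4}\right) 2 = \left(\left(2 + 6\right) + \frac{1}{5 - 2 \sqrt{10} + 4}\right) 2 = \left(8 + \frac{1}{9 - 2 \sqrt{10}}\right) 2 = 16 + \frac{2}{9 - 2 \sqrt{10}}$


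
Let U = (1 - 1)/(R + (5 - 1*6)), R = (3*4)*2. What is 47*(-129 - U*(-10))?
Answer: -6063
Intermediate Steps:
R = 24 (R = 12*2 = 24)
U = 0 (U = (1 - 1)/(24 + (5 - 1*6)) = 0/(24 + (5 - 6)) = 0/(24 - 1) = 0/23 = 0*(1/23) = 0)
47*(-129 - U*(-10)) = 47*(-129 - 0*(-10)) = 47*(-129 - 1*0) = 47*(-129 + 0) = 47*(-129) = -6063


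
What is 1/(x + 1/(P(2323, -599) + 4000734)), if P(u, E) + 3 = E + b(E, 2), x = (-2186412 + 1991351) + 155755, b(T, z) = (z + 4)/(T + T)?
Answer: -2396079065/94180283728291 ≈ -2.5441e-5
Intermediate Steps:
b(T, z) = (4 + z)/(2*T) (b(T, z) = (4 + z)/((2*T)) = (4 + z)*(1/(2*T)) = (4 + z)/(2*T))
x = -39306 (x = -195061 + 155755 = -39306)
P(u, E) = -3 + E + 3/E (P(u, E) = -3 + (E + (4 + 2)/(2*E)) = -3 + (E + (1/2)*6/E) = -3 + (E + 3/E) = -3 + E + 3/E)
1/(x + 1/(P(2323, -599) + 4000734)) = 1/(-39306 + 1/((-3 - 599 + 3/(-599)) + 4000734)) = 1/(-39306 + 1/((-3 - 599 + 3*(-1/599)) + 4000734)) = 1/(-39306 + 1/((-3 - 599 - 3/599) + 4000734)) = 1/(-39306 + 1/(-360601/599 + 4000734)) = 1/(-39306 + 1/(2396079065/599)) = 1/(-39306 + 599/2396079065) = 1/(-94180283728291/2396079065) = -2396079065/94180283728291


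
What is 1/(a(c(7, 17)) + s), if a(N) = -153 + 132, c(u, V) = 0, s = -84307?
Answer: -1/84328 ≈ -1.1858e-5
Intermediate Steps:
a(N) = -21
1/(a(c(7, 17)) + s) = 1/(-21 - 84307) = 1/(-84328) = -1/84328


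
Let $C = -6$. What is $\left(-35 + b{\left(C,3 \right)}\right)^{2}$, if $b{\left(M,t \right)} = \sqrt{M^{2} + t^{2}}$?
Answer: $1270 - 210 \sqrt{5} \approx 800.43$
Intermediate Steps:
$\left(-35 + b{\left(C,3 \right)}\right)^{2} = \left(-35 + \sqrt{\left(-6\right)^{2} + 3^{2}}\right)^{2} = \left(-35 + \sqrt{36 + 9}\right)^{2} = \left(-35 + \sqrt{45}\right)^{2} = \left(-35 + 3 \sqrt{5}\right)^{2}$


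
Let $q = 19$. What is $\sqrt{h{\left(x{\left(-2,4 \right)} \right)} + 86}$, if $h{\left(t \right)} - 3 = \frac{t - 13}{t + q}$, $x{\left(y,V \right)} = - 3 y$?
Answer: $\frac{\sqrt{2218}}{5} \approx 9.4191$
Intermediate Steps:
$h{\left(t \right)} = 3 + \frac{-13 + t}{19 + t}$ ($h{\left(t \right)} = 3 + \frac{t - 13}{t + 19} = 3 + \frac{-13 + t}{19 + t}$)
$\sqrt{h{\left(x{\left(-2,4 \right)} \right)} + 86} = \sqrt{\frac{4 \left(11 - -6\right)}{19 - -6} + 86} = \sqrt{\frac{4 \left(11 + 6\right)}{19 + 6} + 86} = \sqrt{4 \cdot \frac{1}{25} \cdot 17 + 86} = \sqrt{\frac{68}{25} + 86} = \sqrt{\frac{2218}{25}} = \frac{\sqrt{2218}}{5}$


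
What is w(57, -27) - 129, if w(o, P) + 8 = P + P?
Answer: -191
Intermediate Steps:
w(o, P) = -8 + 2*P (w(o, P) = -8 + (P + P) = -8 + 2*P)
w(57, -27) - 129 = (-8 + 2*(-27)) - 129 = (-8 - 54) - 129 = -62 - 129 = -191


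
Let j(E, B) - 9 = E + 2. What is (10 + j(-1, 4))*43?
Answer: 860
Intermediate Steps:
j(E, B) = 11 + E (j(E, B) = 9 + (E + 2) = 9 + (2 + E) = 11 + E)
(10 + j(-1, 4))*43 = (10 + (11 - 1))*43 = (10 + 10)*43 = 20*43 = 860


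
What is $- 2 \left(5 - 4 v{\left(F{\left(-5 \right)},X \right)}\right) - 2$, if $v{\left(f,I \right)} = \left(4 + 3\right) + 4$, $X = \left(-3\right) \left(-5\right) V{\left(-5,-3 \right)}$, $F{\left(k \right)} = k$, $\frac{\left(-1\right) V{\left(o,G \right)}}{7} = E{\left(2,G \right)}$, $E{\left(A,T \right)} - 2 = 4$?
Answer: $76$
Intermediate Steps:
$E{\left(A,T \right)} = 6$ ($E{\left(A,T \right)} = 2 + 4 = 6$)
$V{\left(o,G \right)} = -42$ ($V{\left(o,G \right)} = \left(-7\right) 6 = -42$)
$X = -630$ ($X = \left(-3\right) \left(-5\right) \left(-42\right) = 15 \left(-42\right) = -630$)
$v{\left(f,I \right)} = 11$ ($v{\left(f,I \right)} = 7 + 4 = 11$)
$- 2 \left(5 - 4 v{\left(F{\left(-5 \right)},X \right)}\right) - 2 = - 2 \left(5 - 44\right) - 2 = \left(-2\right) \left(-39\right) - 2 = 78 - 2 = 76$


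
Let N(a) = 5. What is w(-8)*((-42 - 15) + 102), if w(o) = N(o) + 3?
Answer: 360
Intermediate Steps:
w(o) = 8 (w(o) = 5 + 3 = 8)
w(-8)*((-42 - 15) + 102) = 8*((-42 - 15) + 102) = 8*(-57 + 102) = 8*45 = 360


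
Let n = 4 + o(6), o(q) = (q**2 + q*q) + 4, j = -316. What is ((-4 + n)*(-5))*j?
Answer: 120080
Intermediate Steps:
o(q) = 4 + 2*q**2 (o(q) = (q**2 + q**2) + 4 = 2*q**2 + 4 = 4 + 2*q**2)
n = 80 (n = 4 + (4 + 2*6**2) = 4 + (4 + 2*36) = 4 + (4 + 72) = 4 + 76 = 80)
((-4 + n)*(-5))*j = ((-4 + 80)*(-5))*(-316) = (76*(-5))*(-316) = -380*(-316) = 120080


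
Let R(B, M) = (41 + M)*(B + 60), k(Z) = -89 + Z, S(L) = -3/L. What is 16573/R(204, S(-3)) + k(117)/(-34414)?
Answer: 285016379/190791216 ≈ 1.4939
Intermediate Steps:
R(B, M) = (41 + M)*(60 + B)
16573/R(204, S(-3)) + k(117)/(-34414) = 16573/(2460 + 41*204 + 60*(-3/(-3)) + 204*(-3/(-3))) + (-89 + 117)/(-34414) = 16573/(2460 + 8364 + 60*(-3*(-⅓)) + 204*(-3*(-⅓))) + 28*(-1/34414) = 16573/(2460 + 8364 + 60*1 + 204*1) - 14/17207 = 16573/(2460 + 8364 + 60 + 204) - 14/17207 = 16573/11088 - 14/17207 = 285016379/190791216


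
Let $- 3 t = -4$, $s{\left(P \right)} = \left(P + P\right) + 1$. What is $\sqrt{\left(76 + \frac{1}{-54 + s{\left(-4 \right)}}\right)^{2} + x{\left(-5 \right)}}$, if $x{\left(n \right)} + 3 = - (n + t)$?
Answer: $\frac{\sqrt{193371351}}{183} \approx 75.988$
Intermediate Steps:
$s{\left(P \right)} = 1 + 2 P$ ($s{\left(P \right)} = 2 P + 1 = 1 + 2 P$)
$t = \frac{4}{3}$ ($t = \left(- \frac{1}{3}\right) \left(-4\right) = \frac{4}{3} \approx 1.3333$)
$x{\left(n \right)} = - \frac{13}{3} - n$ ($x{\left(n \right)} = -3 - \left(n + \frac{4}{3}\right) = -3 - \left(\frac{4}{3} + n\right) = - \frac{13}{3} - n$)
$\sqrt{\left(76 + \frac{1}{-54 + s{\left(-4 \right)}}\right)^{2} + x{\left(-5 \right)}} = \sqrt{\left(76 + \frac{1}{-54 + \left(1 + 2 \left(-4\right)\right)}\right)^{2} - - \frac{2}{3}} = \sqrt{\left(76 + \frac{1}{-54 + \left(1 - 8\right)}\right)^{2} + \left(- \frac{13}{3} + 5\right)} = \sqrt{\left(76 + \frac{1}{-54 - 7}\right)^{2} + \frac{2}{3}} = \sqrt{\left(76 + \frac{1}{-61}\right)^{2} + \frac{2}{3}} = \sqrt{\left(76 - \frac{1}{61}\right)^{2} + \frac{2}{3}} = \sqrt{\left(\frac{4635}{61}\right)^{2} + \frac{2}{3}} = \sqrt{\frac{21483225}{3721} + \frac{2}{3}} = \sqrt{\frac{64457117}{11163}} = \frac{\sqrt{193371351}}{183}$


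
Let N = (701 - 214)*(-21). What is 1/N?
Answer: -1/10227 ≈ -9.7780e-5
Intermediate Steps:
N = -10227 (N = 487*(-21) = -10227)
1/N = 1/(-10227) = -1/10227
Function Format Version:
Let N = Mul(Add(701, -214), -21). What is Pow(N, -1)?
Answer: Rational(-1, 10227) ≈ -9.7780e-5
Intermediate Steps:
N = -10227 (N = Mul(487, -21) = -10227)
Pow(N, -1) = Pow(-10227, -1) = Rational(-1, 10227)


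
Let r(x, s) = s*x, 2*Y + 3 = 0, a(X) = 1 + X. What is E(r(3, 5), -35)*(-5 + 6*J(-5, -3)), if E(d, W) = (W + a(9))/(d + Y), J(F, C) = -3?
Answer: 1150/27 ≈ 42.593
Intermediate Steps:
Y = -3/2 (Y = -3/2 + (1/2)*0 = -3/2 + 0 = -3/2 ≈ -1.5000)
E(d, W) = (10 + W)/(-3/2 + d) (E(d, W) = (W + (1 + 9))/(d - 3/2) = (W + 10)/(-3/2 + d) = (10 + W)/(-3/2 + d))
E(r(3, 5), -35)*(-5 + 6*J(-5, -3)) = (2*(10 - 35)/(-3 + 2*(5*3)))*(-5 + 6*(-3)) = (2*(-25)/(-3 + 2*15))*(-5 - 18) = (2*(-25)/(-3 + 30))*(-23) = (2*(-25)/27)*(-23) = (2*(1/27)*(-25))*(-23) = -50/27*(-23) = 1150/27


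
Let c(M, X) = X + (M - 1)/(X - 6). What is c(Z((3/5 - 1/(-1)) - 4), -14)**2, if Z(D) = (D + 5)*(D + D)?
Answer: 44395569/250000 ≈ 177.58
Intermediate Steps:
Z(D) = 2*D*(5 + D) (Z(D) = (5 + D)*(2*D) = 2*D*(5 + D))
c(M, X) = X + (-1 + M)/(-6 + X)
c(Z((3/5 - 1/(-1)) - 4), -14)**2 = ((-1 + 2*((3/5 - 1/(-1)) - 4)*(5 + ((3/5 - 1/(-1)) - 4)) + (-14)**2 - 6*(-14))/(-6 - 14))**2 = ((-1 + 2*((3*(1/5) - 1*(-1)) - 4)*(5 + ((3*(1/5) - 1*(-1)) - 4)) + 196 + 84)/(-20))**2 = (-(-1 + 2*((3/5 + 1) - 4)*(5 + ((3/5 + 1) - 4)) + 196 + 84)/20)**2 = (-(-1 + 2*(8/5 - 4)*(5 + (8/5 - 4)) + 196 + 84)/20)**2 = (-(-1 + 2*(-12/5)*(5 - 12/5) + 196 + 84)/20)**2 = (-(-1 + 2*(-12/5)*(13/5) + 196 + 84)/20)**2 = (-(-1 - 312/25 + 196 + 84)/20)**2 = (-1/20*6663/25)**2 = (-6663/500)**2 = 44395569/250000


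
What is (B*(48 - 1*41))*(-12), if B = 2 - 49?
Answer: 3948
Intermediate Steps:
B = -47
(B*(48 - 1*41))*(-12) = -47*(48 - 1*41)*(-12) = -47*(48 - 41)*(-12) = -47*7*(-12) = -329*(-12) = 3948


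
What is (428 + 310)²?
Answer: 544644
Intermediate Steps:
(428 + 310)² = 738² = 544644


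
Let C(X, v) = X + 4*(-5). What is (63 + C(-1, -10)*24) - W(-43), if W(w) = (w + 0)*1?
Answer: -398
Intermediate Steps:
C(X, v) = -20 + X (C(X, v) = X - 20 = -20 + X)
W(w) = w (W(w) = w*1 = w)
(63 + C(-1, -10)*24) - W(-43) = (63 + (-20 - 1)*24) - 1*(-43) = (63 - 21*24) + 43 = (63 - 504) + 43 = -441 + 43 = -398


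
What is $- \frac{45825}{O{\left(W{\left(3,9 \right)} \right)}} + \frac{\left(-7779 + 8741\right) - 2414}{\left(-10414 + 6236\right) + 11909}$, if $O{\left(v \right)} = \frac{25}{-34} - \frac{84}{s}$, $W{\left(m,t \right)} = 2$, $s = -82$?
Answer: $- \frac{12663006454}{79887} \approx -1.5851 \cdot 10^{5}$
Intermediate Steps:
$O{\left(v \right)} = \frac{403}{1394}$ ($O{\left(v \right)} = \frac{25}{-34} - \frac{84}{-82} = 25 \left(- \frac{1}{34}\right) - - \frac{42}{41} = - \frac{25}{34} + \frac{42}{41} = \frac{403}{1394}$)
$- \frac{45825}{O{\left(W{\left(3,9 \right)} \right)}} + \frac{\left(-7779 + 8741\right) - 2414}{\left(-10414 + 6236\right) + 11909} = - \frac{45825}{\frac{403}{1394}} + \frac{\left(-7779 + 8741\right) - 2414}{\left(-10414 + 6236\right) + 11909} = \left(-45825\right) \frac{1394}{403} + \frac{962 - 2414}{-4178 + 11909} = - \frac{4913850}{31} - \frac{1452}{7731} = - \frac{4913850}{31} - \frac{484}{2577} = - \frac{12663006454}{79887}$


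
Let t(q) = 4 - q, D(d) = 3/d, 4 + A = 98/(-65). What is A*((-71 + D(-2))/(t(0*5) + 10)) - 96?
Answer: -12281/182 ≈ -67.478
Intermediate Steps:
A = -358/65 (A = -4 + 98/(-65) = -4 + 98*(-1/65) = -4 - 98/65 = -358/65 ≈ -5.5077)
A*((-71 + D(-2))/(t(0*5) + 10)) - 96 = -358*(-71 + 3/(-2))/(65*((4 - 0*5) + 10)) - 96 = -358*(-71 + 3*(-½))/(65*((4 - 1*0) + 10)) - 96 = -358*(-71 - 3/2)/(65*((4 + 0) + 10)) - 96 = -(-5191)/(13*(4 + 10)) - 96 = -(-5191)/(13*14) - 96 = -358/65*(-145/28) - 96 = 5191/182 - 96 = -12281/182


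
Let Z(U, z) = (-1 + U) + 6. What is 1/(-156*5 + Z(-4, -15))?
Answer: -1/779 ≈ -0.0012837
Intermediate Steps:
Z(U, z) = 5 + U
1/(-156*5 + Z(-4, -15)) = 1/(-156*5 + (5 - 4)) = 1/(-780 + 1) = 1/(-779) = -1/779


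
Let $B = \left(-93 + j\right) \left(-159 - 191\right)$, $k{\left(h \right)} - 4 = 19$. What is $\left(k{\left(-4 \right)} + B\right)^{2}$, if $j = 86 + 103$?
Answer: $1127414929$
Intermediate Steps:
$j = 189$
$k{\left(h \right)} = 23$ ($k{\left(h \right)} = 4 + 19 = 23$)
$B = -33600$ ($B = \left(-93 + 189\right) \left(-159 - 191\right) = 96 \left(-350\right) = -33600$)
$\left(k{\left(-4 \right)} + B\right)^{2} = \left(23 - 33600\right)^{2} = \left(-33577\right)^{2} = 1127414929$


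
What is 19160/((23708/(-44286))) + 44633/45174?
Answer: -9582493369769/267746298 ≈ -35789.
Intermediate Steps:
19160/((23708/(-44286))) + 44633/45174 = 19160/((23708*(-1/44286))) + 44633*(1/45174) = 19160/(-11854/22143) + 44633/45174 = 19160*(-22143/11854) + 44633/45174 = -212129940/5927 + 44633/45174 = -9582493369769/267746298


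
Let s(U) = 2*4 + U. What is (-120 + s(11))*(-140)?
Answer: 14140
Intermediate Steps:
s(U) = 8 + U
(-120 + s(11))*(-140) = (-120 + (8 + 11))*(-140) = (-120 + 19)*(-140) = -101*(-140) = 14140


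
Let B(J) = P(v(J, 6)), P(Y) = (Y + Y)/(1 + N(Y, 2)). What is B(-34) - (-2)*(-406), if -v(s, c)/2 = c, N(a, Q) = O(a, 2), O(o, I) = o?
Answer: -8908/11 ≈ -809.82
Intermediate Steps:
N(a, Q) = a
v(s, c) = -2*c
P(Y) = 2*Y/(1 + Y) (P(Y) = (Y + Y)/(1 + Y) = (2*Y)/(1 + Y) = 2*Y/(1 + Y))
B(J) = 24/11 (B(J) = 2*(-2*6)/(1 - 2*6) = 2*(-12)/(1 - 12) = 2*(-12)/(-11) = 2*(-12)*(-1/11) = 24/11)
B(-34) - (-2)*(-406) = 24/11 - (-2)*(-406) = 24/11 - 1*812 = 24/11 - 812 = -8908/11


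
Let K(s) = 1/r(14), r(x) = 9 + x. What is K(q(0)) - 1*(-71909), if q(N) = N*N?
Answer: 1653908/23 ≈ 71909.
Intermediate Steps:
q(N) = N**2
K(s) = 1/23 (K(s) = 1/(9 + 14) = 1/23)
K(q(0)) - 1*(-71909) = 1/23 - 1*(-71909) = 1/23 + 71909 = 1653908/23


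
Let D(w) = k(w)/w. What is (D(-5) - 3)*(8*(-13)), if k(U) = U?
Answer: 208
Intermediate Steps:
D(w) = 1 (D(w) = w/w = 1)
(D(-5) - 3)*(8*(-13)) = (1 - 3)*(8*(-13)) = -2*(-104) = 208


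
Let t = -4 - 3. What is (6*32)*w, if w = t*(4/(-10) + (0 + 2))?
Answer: -10752/5 ≈ -2150.4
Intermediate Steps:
t = -7
w = -56/5 (w = -7*(4/(-10) + (0 + 2)) = -7*(4*(-1/10) + 2) = -7*(-2/5 + 2) = -7*8/5 = -56/5 ≈ -11.200)
(6*32)*w = (6*32)*(-56/5) = 192*(-56/5) = -10752/5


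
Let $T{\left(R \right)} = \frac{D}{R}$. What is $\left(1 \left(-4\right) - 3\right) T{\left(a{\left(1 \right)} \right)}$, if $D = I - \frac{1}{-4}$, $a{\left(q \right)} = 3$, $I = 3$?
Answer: $- \frac{91}{12} \approx -7.5833$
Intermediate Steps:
$D = \frac{13}{4}$ ($D = 3 - \frac{1}{-4} = 3 - - \frac{1}{4} = 3 + \frac{1}{4} = \frac{13}{4} \approx 3.25$)
$T{\left(R \right)} = \frac{13}{4 R}$
$\left(1 \left(-4\right) - 3\right) T{\left(a{\left(1 \right)} \right)} = \left(1 \left(-4\right) - 3\right) \frac{13}{4 \cdot 3} = \left(-4 - 3\right) \frac{13}{4} \cdot \frac{1}{3} = \left(-7\right) \frac{13}{12} = - \frac{91}{12}$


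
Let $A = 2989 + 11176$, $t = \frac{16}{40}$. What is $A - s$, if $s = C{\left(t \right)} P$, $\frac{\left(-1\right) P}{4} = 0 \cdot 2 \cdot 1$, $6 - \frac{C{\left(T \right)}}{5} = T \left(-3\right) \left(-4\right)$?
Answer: $14165$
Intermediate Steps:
$t = \frac{2}{5}$ ($t = 16 \cdot \frac{1}{40} = \frac{2}{5} \approx 0.4$)
$C{\left(T \right)} = 30 - 60 T$ ($C{\left(T \right)} = 30 - 5 T \left(-3\right) \left(-4\right) = 30 - 5 - 3 T \left(-4\right) = 30 - 5 \cdot 12 T = 30 - 60 T$)
$P = 0$ ($P = - 4 \cdot 0 \cdot 2 \cdot 1 = - 4 \cdot 0 \cdot 1 = \left(-4\right) 0 = 0$)
$A = 14165$
$s = 0$ ($s = \left(30 - 24\right) 0 = 6 \cdot 0 = 0$)
$A - s = 14165 - 0 = 14165 + 0 = 14165$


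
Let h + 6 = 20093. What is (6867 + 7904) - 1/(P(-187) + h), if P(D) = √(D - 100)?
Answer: 5959919100889/403487856 + I*√287/403487856 ≈ 14771.0 + 4.1987e-8*I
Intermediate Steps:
h = 20087 (h = -6 + 20093 = 20087)
P(D) = √(-100 + D)
(6867 + 7904) - 1/(P(-187) + h) = (6867 + 7904) - 1/(√(-100 - 187) + 20087) = 14771 - 1/(√(-287) + 20087) = 14771 - 1/(I*√287 + 20087) = 14771 - 1/(20087 + I*√287)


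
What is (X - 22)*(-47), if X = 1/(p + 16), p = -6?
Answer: 10293/10 ≈ 1029.3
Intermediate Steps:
X = 1/10 (X = 1/(-6 + 16) = 1/10 ≈ 0.10000)
(X - 22)*(-47) = (1/10 - 22)*(-47) = -219/10*(-47) = 10293/10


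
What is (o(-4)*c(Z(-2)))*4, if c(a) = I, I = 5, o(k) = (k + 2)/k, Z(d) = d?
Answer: 10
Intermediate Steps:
o(k) = (2 + k)/k
c(a) = 5
(o(-4)*c(Z(-2)))*4 = (((2 - 4)/(-4))*5)*4 = (-1/4*(-2)*5)*4 = ((1/2)*5)*4 = (5/2)*4 = 10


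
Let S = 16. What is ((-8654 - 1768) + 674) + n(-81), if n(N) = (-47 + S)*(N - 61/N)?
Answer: -588088/81 ≈ -7260.3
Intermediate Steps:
n(N) = -31*N + 1891/N (n(N) = (-47 + 16)*(N - 61/N) = -31*(N - 61/N) = -31*N + 1891/N)
((-8654 - 1768) + 674) + n(-81) = ((-8654 - 1768) + 674) + (-31*(-81) + 1891/(-81)) = (-10422 + 674) + (2511 + 1891*(-1/81)) = -9748 + (2511 - 1891/81) = -9748 + 201500/81 = -588088/81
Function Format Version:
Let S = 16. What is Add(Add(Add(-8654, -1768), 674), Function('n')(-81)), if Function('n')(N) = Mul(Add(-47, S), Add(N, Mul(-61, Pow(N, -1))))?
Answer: Rational(-588088, 81) ≈ -7260.3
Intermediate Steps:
Function('n')(N) = Add(Mul(-31, N), Mul(1891, Pow(N, -1))) (Function('n')(N) = Mul(Add(-47, 16), Add(N, Mul(-61, Pow(N, -1)))) = Mul(-31, Add(N, Mul(-61, Pow(N, -1)))) = Add(Mul(-31, N), Mul(1891, Pow(N, -1))))
Add(Add(Add(-8654, -1768), 674), Function('n')(-81)) = Add(Add(Add(-8654, -1768), 674), Add(Mul(-31, -81), Mul(1891, Pow(-81, -1)))) = Add(Add(-10422, 674), Add(2511, Mul(1891, Rational(-1, 81)))) = Add(-9748, Add(2511, Rational(-1891, 81))) = Add(-9748, Rational(201500, 81)) = Rational(-588088, 81)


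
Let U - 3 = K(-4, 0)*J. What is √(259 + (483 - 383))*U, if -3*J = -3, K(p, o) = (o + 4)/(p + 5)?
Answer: 7*√359 ≈ 132.63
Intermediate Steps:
K(p, o) = (4 + o)/(5 + p)
J = 1 (J = -⅓*(-3) = 1)
U = 7 (U = 3 + ((4 + 0)/(5 - 4))*1 = 3 + (4/1)*1 = 3 + (1*4)*1 = 3 + 4*1 = 3 + 4 = 7)
√(259 + (483 - 383))*U = √(259 + (483 - 383))*7 = √(259 + 100)*7 = √359*7 = 7*√359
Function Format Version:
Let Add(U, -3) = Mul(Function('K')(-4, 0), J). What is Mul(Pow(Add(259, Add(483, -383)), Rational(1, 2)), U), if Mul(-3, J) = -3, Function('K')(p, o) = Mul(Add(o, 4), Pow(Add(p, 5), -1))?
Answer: Mul(7, Pow(359, Rational(1, 2))) ≈ 132.63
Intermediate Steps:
Function('K')(p, o) = Mul(Pow(Add(5, p), -1), Add(4, o)) (Function('K')(p, o) = Mul(Add(4, o), Pow(Add(5, p), -1)) = Mul(Pow(Add(5, p), -1), Add(4, o)))
J = 1 (J = Mul(Rational(-1, 3), -3) = 1)
U = 7 (U = Add(3, Mul(Mul(Pow(Add(5, -4), -1), Add(4, 0)), 1)) = Add(3, Mul(Mul(Pow(1, -1), 4), 1)) = Add(3, Mul(Mul(1, 4), 1)) = Add(3, Mul(4, 1)) = Add(3, 4) = 7)
Mul(Pow(Add(259, Add(483, -383)), Rational(1, 2)), U) = Mul(Pow(Add(259, Add(483, -383)), Rational(1, 2)), 7) = Mul(Pow(Add(259, 100), Rational(1, 2)), 7) = Mul(Pow(359, Rational(1, 2)), 7) = Mul(7, Pow(359, Rational(1, 2)))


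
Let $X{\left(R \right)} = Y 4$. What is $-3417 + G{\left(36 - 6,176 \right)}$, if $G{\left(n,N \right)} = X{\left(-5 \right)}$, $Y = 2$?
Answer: $-3409$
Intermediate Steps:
$X{\left(R \right)} = 8$ ($X{\left(R \right)} = 2 \cdot 4 = 8$)
$G{\left(n,N \right)} = 8$
$-3417 + G{\left(36 - 6,176 \right)} = -3417 + 8 = -3409$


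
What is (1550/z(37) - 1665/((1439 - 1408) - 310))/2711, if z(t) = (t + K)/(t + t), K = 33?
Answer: 356865/588287 ≈ 0.60662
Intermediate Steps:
z(t) = (33 + t)/(2*t) (z(t) = (t + 33)/(t + t) = (33 + t)/((2*t)) = (33 + t)*(1/(2*t)) = (33 + t)/(2*t))
(1550/z(37) - 1665/((1439 - 1408) - 310))/2711 = (1550/(((½)*(33 + 37)/37)) - 1665/((1439 - 1408) - 310))/2711 = (1550/(((½)*(1/37)*70)) - 1665/(31 - 310))*(1/2711) = (1550/(35/37) - 1665/(-279))*(1/2711) = (1550*(37/35) - 1665*(-1/279))*(1/2711) = (11470/7 + 185/31)*(1/2711) = (356865/217)*(1/2711) = 356865/588287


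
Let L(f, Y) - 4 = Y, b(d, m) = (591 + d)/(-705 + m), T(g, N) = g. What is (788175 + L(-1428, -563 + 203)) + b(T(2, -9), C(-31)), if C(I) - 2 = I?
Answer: 578258553/734 ≈ 7.8782e+5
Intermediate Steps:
C(I) = 2 + I
b(d, m) = (591 + d)/(-705 + m)
L(f, Y) = 4 + Y
(788175 + L(-1428, -563 + 203)) + b(T(2, -9), C(-31)) = (788175 + (4 + (-563 + 203))) + (591 + 2)/(-705 + (2 - 31)) = (788175 + (4 - 360)) + 593/(-705 - 29) = (788175 - 356) + 593/(-734) = 787819 - 1/734*593 = 787819 - 593/734 = 578258553/734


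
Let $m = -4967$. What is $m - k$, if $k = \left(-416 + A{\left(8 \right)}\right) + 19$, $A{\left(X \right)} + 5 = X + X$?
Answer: $-4581$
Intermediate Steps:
$A{\left(X \right)} = -5 + 2 X$ ($A{\left(X \right)} = -5 + \left(X + X\right) = -5 + 2 X$)
$k = -386$ ($k = \left(-416 + \left(-5 + 2 \cdot 8\right)\right) + 19 = \left(-416 + \left(-5 + 16\right)\right) + 19 = \left(-416 + 11\right) + 19 = -405 + 19 = -386$)
$m - k = -4967 - -386 = -4967 + 386 = -4581$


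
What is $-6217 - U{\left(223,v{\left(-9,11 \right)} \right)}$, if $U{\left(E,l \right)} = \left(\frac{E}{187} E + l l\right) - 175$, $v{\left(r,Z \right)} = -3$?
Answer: $- \frac{1181266}{187} \approx -6316.9$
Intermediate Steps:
$U{\left(E,l \right)} = -175 + l^{2} + \frac{E^{2}}{187}$ ($U{\left(E,l \right)} = \left(E \frac{1}{187} E + l^{2}\right) - 175 = \left(\frac{E}{187} E + l^{2}\right) - 175 = \left(\frac{E^{2}}{187} + l^{2}\right) - 175 = \left(l^{2} + \frac{E^{2}}{187}\right) - 175 = -175 + l^{2} + \frac{E^{2}}{187}$)
$-6217 - U{\left(223,v{\left(-9,11 \right)} \right)} = -6217 - \left(-175 + \left(-3\right)^{2} + \frac{223^{2}}{187}\right) = -6217 - \left(-175 + 9 + \frac{1}{187} \cdot 49729\right) = -6217 - \left(-175 + 9 + \frac{49729}{187}\right) = -6217 - \frac{18687}{187} = - \frac{1181266}{187}$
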